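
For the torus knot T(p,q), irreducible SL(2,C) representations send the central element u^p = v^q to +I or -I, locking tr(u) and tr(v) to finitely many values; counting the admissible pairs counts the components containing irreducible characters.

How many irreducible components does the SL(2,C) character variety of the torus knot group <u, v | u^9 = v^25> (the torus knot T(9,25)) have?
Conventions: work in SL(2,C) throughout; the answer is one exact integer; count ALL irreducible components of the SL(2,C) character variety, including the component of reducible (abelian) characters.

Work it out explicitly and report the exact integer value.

In the torus knot group T(9,25), u^9 = v^25 is central, so an irreducible representation sends it to +I or -I (Schur).
So on each irreducible component the traces are pinned: tr(u) = 2*cos(pi*alpha/9) with 1 <= alpha <= 8, tr(v) = 2*cos(pi*beta/25) with 1 <= beta <= 24.
u^9 = (-1)^alpha I and v^25 = (-1)^beta I must agree, so alpha and beta have equal parity.
Enumerate parity-matched pairs: 4*12 odd-odd plus 4*12 even-even gives 96.
Total: 96 irreducible-character components + 1 reducible (abelian) component = 97.

97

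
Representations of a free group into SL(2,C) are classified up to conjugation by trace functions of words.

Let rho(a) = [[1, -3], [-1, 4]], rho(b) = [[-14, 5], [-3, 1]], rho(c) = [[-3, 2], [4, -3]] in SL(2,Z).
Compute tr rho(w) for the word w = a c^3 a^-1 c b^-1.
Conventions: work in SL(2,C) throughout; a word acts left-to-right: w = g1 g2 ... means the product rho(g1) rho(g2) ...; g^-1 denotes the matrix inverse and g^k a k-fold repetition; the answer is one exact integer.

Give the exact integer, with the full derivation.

rho(a) = [[1, -3], [-1, 4]]
... * rho(c) = [[-3, 2], [4, -3]]  ->  [[-15, 11], [19, -14]]
... * rho(c) = [[-3, 2], [4, -3]]  ->  [[89, -63], [-113, 80]]
... * rho(c) = [[-3, 2], [4, -3]]  ->  [[-519, 367], [659, -466]]
... * rho(a^-1) = [[4, 3], [1, 1]]  ->  [[-1709, -1190], [2170, 1511]]
... * rho(c) = [[-3, 2], [4, -3]]  ->  [[367, 152], [-466, -193]]
... * rho(b^-1) = [[1, -5], [3, -14]]  ->  [[823, -3963], [-1045, 5032]]
tr = 823 + 5032 = 5855

5855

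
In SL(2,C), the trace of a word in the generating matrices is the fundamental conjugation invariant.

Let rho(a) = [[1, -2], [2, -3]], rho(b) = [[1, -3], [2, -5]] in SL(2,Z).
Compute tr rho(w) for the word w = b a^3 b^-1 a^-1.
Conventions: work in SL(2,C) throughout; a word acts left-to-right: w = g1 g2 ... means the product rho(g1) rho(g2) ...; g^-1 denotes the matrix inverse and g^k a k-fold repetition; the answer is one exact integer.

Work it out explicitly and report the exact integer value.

14

rho(b) = [[1, -3], [2, -5]]
... * rho(a) = [[1, -2], [2, -3]]  ->  [[-5, 7], [-8, 11]]
... * rho(a) = [[1, -2], [2, -3]]  ->  [[9, -11], [14, -17]]
... * rho(a) = [[1, -2], [2, -3]]  ->  [[-13, 15], [-20, 23]]
... * rho(b^-1) = [[-5, 3], [-2, 1]]  ->  [[35, -24], [54, -37]]
... * rho(a^-1) = [[-3, 2], [-2, 1]]  ->  [[-57, 46], [-88, 71]]
tr = -57 + 71 = 14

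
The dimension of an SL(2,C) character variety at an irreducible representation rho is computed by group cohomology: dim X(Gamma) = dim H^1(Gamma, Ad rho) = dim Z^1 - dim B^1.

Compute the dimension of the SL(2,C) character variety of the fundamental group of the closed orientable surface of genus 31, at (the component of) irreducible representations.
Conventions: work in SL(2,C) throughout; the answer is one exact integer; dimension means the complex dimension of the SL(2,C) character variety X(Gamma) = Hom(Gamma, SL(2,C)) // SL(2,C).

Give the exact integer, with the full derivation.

The genus-31 surface group: 2g = 62 generators, one relator prod [a_i, b_i].
Unconstrained cocycle data is one sl_2 vector per generator (186 dimensions), cut by the relator condition d_2(z) = 0.
d_2 is surjective at irreducible rho (its cokernel H^2 is dual to H^0 = 0), so dim Z^1 = 186 - 3 = 183.
As always at irreducible rho, dim B^1 = 3.
dim H^1 = 183 - 3 = 180 = dim X.

180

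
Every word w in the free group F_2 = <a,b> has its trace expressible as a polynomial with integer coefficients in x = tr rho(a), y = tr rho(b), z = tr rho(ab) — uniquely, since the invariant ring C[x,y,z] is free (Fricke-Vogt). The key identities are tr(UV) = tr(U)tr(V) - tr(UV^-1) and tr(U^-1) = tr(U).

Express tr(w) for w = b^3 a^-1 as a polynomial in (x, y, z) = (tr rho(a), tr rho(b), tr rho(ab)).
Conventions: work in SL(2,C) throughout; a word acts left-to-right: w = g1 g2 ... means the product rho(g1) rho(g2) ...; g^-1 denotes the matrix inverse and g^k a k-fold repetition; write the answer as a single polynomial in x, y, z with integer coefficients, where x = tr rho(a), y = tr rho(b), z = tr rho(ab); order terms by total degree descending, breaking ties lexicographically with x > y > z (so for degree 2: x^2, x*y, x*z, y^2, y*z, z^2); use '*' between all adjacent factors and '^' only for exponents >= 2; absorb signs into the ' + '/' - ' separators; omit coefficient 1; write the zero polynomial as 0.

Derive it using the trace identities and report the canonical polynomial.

x*y^3 - y^2*z - 2*x*y + z

trace(b^2) = trace(b) * trace(b) - trace(1)  (reduce the b square) = y^2 - 2
trace(b^3) = trace(b) * trace(b^2) - trace(b)  (reduce the b square) = y^3 - 3*y
apply: trace(a b^2) = trace(b) * trace(a b) - trace(a)  (reduce the b square) = y*z - x
trace(b^3 a) = trace(b) * trace(a b^2) - trace(a b)  (reduce the b square) = y^2*z - x*y - z
apply: trace(b^3 a^-1) = trace(b^3) * trace(a) - trace(b^3 a)  (eliminate a^-1) = x*y^3 - y^2*z - 2*x*y + z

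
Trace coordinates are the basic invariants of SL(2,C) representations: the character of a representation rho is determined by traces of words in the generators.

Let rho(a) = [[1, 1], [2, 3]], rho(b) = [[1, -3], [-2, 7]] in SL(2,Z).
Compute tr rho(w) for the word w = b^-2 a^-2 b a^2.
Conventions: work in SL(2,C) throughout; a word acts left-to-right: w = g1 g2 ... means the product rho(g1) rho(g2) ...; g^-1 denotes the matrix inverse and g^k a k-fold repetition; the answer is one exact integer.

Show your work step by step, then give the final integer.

rho(b^-1) = [[7, 3], [2, 1]]
... * rho(b^-1) = [[7, 3], [2, 1]]  ->  [[55, 24], [16, 7]]
... * rho(a^-1) = [[3, -1], [-2, 1]]  ->  [[117, -31], [34, -9]]
... * rho(a^-1) = [[3, -1], [-2, 1]]  ->  [[413, -148], [120, -43]]
... * rho(b) = [[1, -3], [-2, 7]]  ->  [[709, -2275], [206, -661]]
... * rho(a) = [[1, 1], [2, 3]]  ->  [[-3841, -6116], [-1116, -1777]]
... * rho(a) = [[1, 1], [2, 3]]  ->  [[-16073, -22189], [-4670, -6447]]
tr = -16073 + -6447 = -22520

-22520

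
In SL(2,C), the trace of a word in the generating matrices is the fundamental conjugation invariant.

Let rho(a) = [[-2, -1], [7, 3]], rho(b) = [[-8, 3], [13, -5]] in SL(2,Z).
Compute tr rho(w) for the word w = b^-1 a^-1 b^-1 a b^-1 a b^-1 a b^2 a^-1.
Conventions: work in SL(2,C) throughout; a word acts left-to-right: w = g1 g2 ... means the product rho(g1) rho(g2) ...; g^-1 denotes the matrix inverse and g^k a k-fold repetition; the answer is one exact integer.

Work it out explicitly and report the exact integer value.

-20465615

rho(b^-1) = [[-5, -3], [-13, -8]]
... * rho(a^-1) = [[3, 1], [-7, -2]]  ->  [[6, 1], [17, 3]]
... * rho(b^-1) = [[-5, -3], [-13, -8]]  ->  [[-43, -26], [-124, -75]]
... * rho(a) = [[-2, -1], [7, 3]]  ->  [[-96, -35], [-277, -101]]
... * rho(b^-1) = [[-5, -3], [-13, -8]]  ->  [[935, 568], [2698, 1639]]
... * rho(a) = [[-2, -1], [7, 3]]  ->  [[2106, 769], [6077, 2219]]
... * rho(b^-1) = [[-5, -3], [-13, -8]]  ->  [[-20527, -12470], [-59232, -35983]]
... * rho(a) = [[-2, -1], [7, 3]]  ->  [[-46236, -16883], [-133417, -48717]]
... * rho(b) = [[-8, 3], [13, -5]]  ->  [[150409, -54293], [434015, -156666]]
... * rho(b) = [[-8, 3], [13, -5]]  ->  [[-1909081, 722692], [-5508778, 2085375]]
... * rho(a^-1) = [[3, 1], [-7, -2]]  ->  [[-10786087, -3354465], [-31123959, -9679528]]
tr = -10786087 + -9679528 = -20465615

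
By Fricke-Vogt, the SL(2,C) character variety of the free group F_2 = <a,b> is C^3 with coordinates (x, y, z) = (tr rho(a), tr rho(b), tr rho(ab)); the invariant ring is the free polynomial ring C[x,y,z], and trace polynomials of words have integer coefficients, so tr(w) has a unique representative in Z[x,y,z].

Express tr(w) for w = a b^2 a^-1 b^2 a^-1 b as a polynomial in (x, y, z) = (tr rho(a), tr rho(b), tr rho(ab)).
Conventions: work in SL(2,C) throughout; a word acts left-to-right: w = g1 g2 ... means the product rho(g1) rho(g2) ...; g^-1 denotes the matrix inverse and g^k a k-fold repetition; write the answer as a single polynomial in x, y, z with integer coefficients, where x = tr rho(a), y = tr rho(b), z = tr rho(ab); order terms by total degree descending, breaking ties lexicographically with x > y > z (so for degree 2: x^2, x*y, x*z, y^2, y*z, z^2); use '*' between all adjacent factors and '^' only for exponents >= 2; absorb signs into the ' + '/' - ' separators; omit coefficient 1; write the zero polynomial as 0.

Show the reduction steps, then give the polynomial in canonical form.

x^2*y^4*z - x^3*y^3 - 2*x*y^3*z^2 + y^2*z^3 + x^3*y + x*y^3 + x*y*z^2 - y^2*z - x*y - z

trace(a b^2) = trace(b) * trace(a b) - trace(a) = y*z - x
trace(b^2 a b) = trace(b) * trace(a b^2) - trace(a b) = y^2*z - x*y - z
trace(a b^4) = trace(b) * trace(b^2 a b) - trace(b^2 a) = y^3*z - x*y^2 - 2*y*z + x
trace(b^3 a b^2) = trace(b) * trace(a b^4) - trace(a b^3) = y^4*z - x*y^3 - 3*y^2*z + 2*x*y + z
trace(a b a b) = trace(b a) * trace(b a) - trace(1) = z^2 - 2
trace(a b a) = trace(a) * trace(b a) - trace(b) = x*z - y
trace(a b^2 a b) = trace(b) * trace(a b a b) - trace(a b a) = y*z^2 - x*z - y
trace(b^2) = trace(b) * trace(b) - trace(1) = y^2 - 2
trace(a b^2 a) = trace(a) * trace(b^2 a) - trace(b^2) = x*y*z - x^2 - y^2 + 2
trace(a b^2 a b^2) = trace(b) * trace(a b^2 a b) - trace(a b^2 a) = y^2*z^2 - 2*x*y*z + x^2 - 2
trace(b^3 a b^2 a) = trace(b) * trace(a b^2 a b^2) - trace(a b^2 a b) = y^3*z^2 - 2*x*y^2*z + x^2*y - y*z^2 + x*z - y
trace(b a b^2 a^-1 b^2) = trace(b^3 a b^2) * trace(a) - trace(b^3 a b^2 a) = x*y^4*z - x^2*y^3 - y^3*z^2 - x*y^2*z + x^2*y + y*z^2 + y
trace(a b a b^3) = trace(b) * trace(a b a b^2) - trace(a b a b) = y^2*z^2 - x*y*z - y^2 - z^2 + 2
trace(b^2 a b a b^2) = trace(b) * trace(a b a b^3) - trace(a b a b^2) = y^3*z^2 - x*y^2*z - y^3 - 2*y*z^2 + x*z + 3*y
trace(a b a b a b) = trace(a b) * trace(a b a b) - trace(a^-1 b^-1) = z^3 - 3*z
trace(a b a b a) = trace(a) * trace(b a b a) - trace(b a b) = x*z^2 - y*z - x
trace(a b^2 a b a b) = trace(b) * trace(a b a b a b) - trace(a b a b a) = y*z^3 - x*z^2 - 2*y*z + x
trace(a b^2 a b a) = trace(a) * trace(b^2 a b a) - trace(b^2 a b) = x*y*z^2 - x^2*z - y^2*z + z
trace(b^2 a b a b^2 a) = trace(b) * trace(a b^2 a b a b) - trace(a b^2 a b a) = y^2*z^3 - 2*x*y*z^2 + x^2*z - y^2*z + x*y - z
trace(b a b^2 a^-1 b^2 a) = trace(b^2 a b a b^2) * trace(a) - trace(b^2 a b a b^2 a) = x*y^3*z^2 - x^2*y^2*z - y^2*z^3 - x*y^3 + y^2*z + 2*x*y + z
trace(a b^2 a^-1 b^2 a^-1 b) = trace(b a b^2 a^-1 b^2) * trace(a) - trace(b a b^2 a^-1 b^2 a) = x^2*y^4*z - x^3*y^3 - 2*x*y^3*z^2 + y^2*z^3 + x^3*y + x*y^3 + x*y*z^2 - y^2*z - x*y - z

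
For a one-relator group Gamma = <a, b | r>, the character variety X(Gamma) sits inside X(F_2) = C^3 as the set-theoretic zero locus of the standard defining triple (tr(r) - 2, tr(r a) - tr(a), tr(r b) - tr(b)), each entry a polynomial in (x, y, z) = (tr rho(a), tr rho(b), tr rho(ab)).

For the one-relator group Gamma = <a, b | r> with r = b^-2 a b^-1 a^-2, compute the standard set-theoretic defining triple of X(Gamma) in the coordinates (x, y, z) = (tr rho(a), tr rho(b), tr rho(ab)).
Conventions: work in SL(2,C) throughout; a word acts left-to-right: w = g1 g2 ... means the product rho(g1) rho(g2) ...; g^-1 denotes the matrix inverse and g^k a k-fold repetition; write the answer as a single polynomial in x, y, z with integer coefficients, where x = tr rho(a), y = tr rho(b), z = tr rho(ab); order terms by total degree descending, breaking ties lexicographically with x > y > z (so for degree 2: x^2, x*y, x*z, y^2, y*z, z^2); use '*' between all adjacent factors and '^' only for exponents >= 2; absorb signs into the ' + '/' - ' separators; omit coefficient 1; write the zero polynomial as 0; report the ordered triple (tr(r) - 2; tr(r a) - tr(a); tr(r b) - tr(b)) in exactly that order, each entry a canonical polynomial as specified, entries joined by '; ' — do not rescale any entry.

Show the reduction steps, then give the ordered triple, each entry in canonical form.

tr(a b^-1) = tr(a) * tr(b) - tr(a b)   [inverse elimination on b] = x*y - z
use: tr(a b^-2) = tr(a b^-1) * tr(b) - tr(a)   [inverse elimination on b] = x*y^2 - y*z - x
tr(b^-2 a b^-1) = tr(a b^-2) * tr(b) - tr(a b^-1)   [inverse elimination on b] = x*y^3 - y^2*z - 2*x*y + z
apply: tr(a^2) = tr(a) * tr(a) - tr(1)   [square of a] = x^2 - 2
apply: tr(a^2 b) = tr(a) * tr(b a) - tr(b)   [square of a] = x*z - y
tr(a^2 b^-1) = tr(a^2) * tr(b) - tr(a^2 b)   [inverse elimination on b] = x^2*y - x*z - y
apply: tr(a b^-2 a) = tr(a^2 b^-1) * tr(b) - tr(a^2)   [inverse elimination on b] = x^2*y^2 - x*y*z - x^2 - y^2 + 2
tr(a b a b) = tr(a b) * tr(a b) - tr(1)   [split at a repeated a] = z^2 - 2
tr(a b a b^-1) = tr(a b a) * tr(b) - tr(a b a b)   [inverse elimination on b] = x*y*z - y^2 - z^2 + 2
tr(a b^-2 a b) = tr(a b a b^-1) * tr(b) - tr(a b a)   [inverse elimination on b] = x*y^2*z - y^3 - y*z^2 - x*z + 3*y
use: tr(b^-2 a b^-1 a) = tr(a b^-2 a) * tr(b) - tr(a b^-2 a b)   [inverse elimination on b] = x^2*y^3 - 2*x*y^2*z - x^2*y + y*z^2 + x*z - y
tr(b^-2 a b^-1 a^-1) = tr(b^-2 a b^-1) * tr(a) - tr(b^-2 a b^-1 a)   [inverse elimination on a] = x*y^2*z - x^2*y - y*z^2 + y
tr(b^-2 a b^-1 a^-2) = tr(b^-2 a b^-1 a^-1) * tr(a) - tr(b^-2 a b^-1)   [inverse elimination on a] = x^2*y^2*z - x^3*y - x*y^3 - x*y*z^2 + y^2*z + 3*x*y - z
apply: tr(b a b) = tr(b) * tr(a b) - tr(a) = y*z - x
tr(a b a^-1 b) = tr(b a b) * tr(a) - tr(b a b a) = x*y*z - x^2 - z^2 + 2
tr(b^-1 a b a^-1) = tr(a b a^-1) * tr(b) - tr(a b a^-1 b) = -x*y*z + x^2 + y^2 + z^2 - 2
tr(a^-2 b^-1 a b) = tr(b^-1 a b a^-1) * tr(a) - tr(b^-1 a b) = -x^2*y*z + x^3 + x*y^2 + x*z^2 - 3*x
tr(b^-1 a b^-1 a^-2) = tr(a^-2 b^-1 a) * tr(b) - tr(a^-2 b^-1 a b) = x^2*y*z - x^3 - x*y^2 - x*z^2 + y*z + 3*x
assemble the triple (tr(r) - 2; tr(r a) - x; tr(r b) - y)

x^2*y^2*z - x^3*y - x*y^3 - x*y*z^2 + y^2*z + 3*x*y - z - 2; x*y^2*z - x^2*y - y*z^2 - x + y; x^2*y*z - x^3 - x*y^2 - x*z^2 + y*z + 3*x - y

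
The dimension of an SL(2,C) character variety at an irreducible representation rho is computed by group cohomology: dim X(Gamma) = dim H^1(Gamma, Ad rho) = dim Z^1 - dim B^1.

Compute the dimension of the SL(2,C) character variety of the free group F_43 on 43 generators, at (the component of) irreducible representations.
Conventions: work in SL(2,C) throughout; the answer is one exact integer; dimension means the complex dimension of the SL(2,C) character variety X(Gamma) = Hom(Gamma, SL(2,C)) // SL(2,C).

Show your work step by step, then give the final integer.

126

The free group F_43: 43 generators, no relators.
Z^1(Gamma, Ad rho) = (sl_2)^43: a cocycle is a free choice of one sl_2 vector per generator, so dim Z^1 = 3*43 = 129.
At an irreducible rho the centralizer of the image in sl_2 is 0, so the coboundary map sl_2 -> Z^1 is injective: dim B^1 = 3.
Therefore dim X = 129 - 3 = 126.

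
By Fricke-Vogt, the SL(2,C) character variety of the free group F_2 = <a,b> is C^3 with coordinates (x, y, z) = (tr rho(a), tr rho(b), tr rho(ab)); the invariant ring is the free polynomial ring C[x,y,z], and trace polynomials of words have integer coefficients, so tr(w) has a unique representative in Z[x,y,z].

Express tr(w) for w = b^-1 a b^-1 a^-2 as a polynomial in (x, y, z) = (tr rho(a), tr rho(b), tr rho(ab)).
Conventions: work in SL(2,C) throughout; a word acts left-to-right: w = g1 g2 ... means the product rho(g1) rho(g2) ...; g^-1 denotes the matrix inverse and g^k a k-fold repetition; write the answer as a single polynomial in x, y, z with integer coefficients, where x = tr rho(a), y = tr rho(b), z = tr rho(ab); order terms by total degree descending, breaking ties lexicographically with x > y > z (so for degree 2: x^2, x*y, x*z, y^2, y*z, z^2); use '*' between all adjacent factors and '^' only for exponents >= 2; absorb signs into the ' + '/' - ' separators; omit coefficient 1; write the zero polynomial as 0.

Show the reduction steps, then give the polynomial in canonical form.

tr(b^-1) = tr(b) = y
tr(a b a) = tr(a)*tr(b a) - tr(b)  (reduce the a square) = x*z - y
tr(a b a b) = tr(b a)*tr(b a) - tr(1)  (split on b) = z^2 - 2
tr(b^-1 a b a) = tr(a b a)*tr(b) - tr(a b a b)  (eliminate b^-1) = x*y*z - y^2 - z^2 + 2
tr(a^-1 b^-1 a b) = tr(b^-1 a b)*tr(a) - tr(b^-1 a b a)  (eliminate a^-1) = -x*y*z + x^2 + y^2 + z^2 - 2
tr(b^-1 a b^-1 a^-1) = tr(a^-1 b^-1 a)*tr(b) - tr(a^-1 b^-1 a b)  (eliminate b^-1) = x*y*z - x^2 - z^2 + 2
tr(a b^-1) = tr(a)*tr(b) - tr(a b)  (eliminate b^-1) = x*y - z
tr(b^-1 a b^-1) = tr(a b^-1)*tr(b) - tr(a)  (eliminate b^-1) = x*y^2 - y*z - x
tr(b^-1 a b^-1 a^-2) = tr(b^-1 a b^-1 a^-1)*tr(a) - tr(b^-1 a b^-1)  (eliminate a^-1) = x^2*y*z - x^3 - x*y^2 - x*z^2 + y*z + 3*x

x^2*y*z - x^3 - x*y^2 - x*z^2 + y*z + 3*x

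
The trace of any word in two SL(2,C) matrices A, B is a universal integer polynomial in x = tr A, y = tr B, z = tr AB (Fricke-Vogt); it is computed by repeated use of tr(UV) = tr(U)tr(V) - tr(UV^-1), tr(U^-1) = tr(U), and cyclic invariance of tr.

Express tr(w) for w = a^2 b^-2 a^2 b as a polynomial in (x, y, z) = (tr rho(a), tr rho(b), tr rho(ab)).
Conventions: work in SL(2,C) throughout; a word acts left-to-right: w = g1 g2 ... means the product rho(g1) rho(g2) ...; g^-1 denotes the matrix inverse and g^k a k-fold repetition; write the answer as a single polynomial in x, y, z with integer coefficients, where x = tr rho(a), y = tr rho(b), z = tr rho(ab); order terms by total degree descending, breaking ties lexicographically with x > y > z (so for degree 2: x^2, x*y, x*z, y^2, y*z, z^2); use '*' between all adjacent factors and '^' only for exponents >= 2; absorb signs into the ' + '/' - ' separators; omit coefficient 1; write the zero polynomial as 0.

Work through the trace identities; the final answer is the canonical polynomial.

x^3*y^2*z - x^2*y^3 - x^2*y*z^2 - x^3*z + x^2*y + 2*x*z + y

reduce: trace(a b a) = trace(a) * trace(b a) - trace(b) = x*z - y
trace(b a^3) = trace(a) * trace(a b a) - trace(a b) = x^2*z - x*y - z
so trace(a^2 b a^2) = trace(a) * trace(b a^3) - trace(b a^2) = x^3*z - x^2*y - 2*x*z + y
reduce: trace(b a b a) = trace(b a) * trace(b a) - trace(1)   [split at repeated b] = z^2 - 2
reduce: trace(b a b) = trace(b) * trace(a b) - trace(a) = y*z - x
reduce: trace(b a^2 b a) = trace(a) * trace(b a b a) - trace(b a b) = x*z^2 - y*z - x
trace(a^2) = trace(a) * trace(a) - trace(1) = x^2 - 2
so trace(b a^2 b) = trace(b) * trace(a^2 b) - trace(a^2) = x*y*z - x^2 - y^2 + 2
reduce: trace(a^2 b a^2 b) = trace(a) * trace(b a^2 b a) - trace(b a^2 b) = x^2*z^2 - 2*x*y*z + y^2 - 2
trace(a^2 b a^2 b^-1) = trace(a^2 b a^2) * trace(b) - trace(a^2 b a^2 b) = x^3*y*z - x^2*y^2 - x^2*z^2 + 2
trace(a^2 b^-2 a^2 b) = trace(a^2 b a^2 b^-1) * trace(b) - trace(a^2 b a^2) = x^3*y^2*z - x^2*y^3 - x^2*y*z^2 - x^3*z + x^2*y + 2*x*z + y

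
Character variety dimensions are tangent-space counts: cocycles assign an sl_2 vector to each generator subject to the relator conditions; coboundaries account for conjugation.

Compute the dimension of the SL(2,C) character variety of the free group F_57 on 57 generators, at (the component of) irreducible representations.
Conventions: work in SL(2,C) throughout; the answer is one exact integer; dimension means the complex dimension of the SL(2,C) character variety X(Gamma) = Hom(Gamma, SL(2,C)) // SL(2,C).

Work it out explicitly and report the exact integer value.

168

Gamma = F_57 has 57 generators and no relators.
A cocycle picks one sl_2 vector per generator freely, giving dim Z^1 = 3*57 = 171.
At an irreducible rho the centralizer of the image in sl_2 is 0, so the coboundary map sl_2 -> Z^1 is injective: dim B^1 = 3.
dim X = dim H^1 = dim Z^1 - dim B^1 = 171 - 3 = 168.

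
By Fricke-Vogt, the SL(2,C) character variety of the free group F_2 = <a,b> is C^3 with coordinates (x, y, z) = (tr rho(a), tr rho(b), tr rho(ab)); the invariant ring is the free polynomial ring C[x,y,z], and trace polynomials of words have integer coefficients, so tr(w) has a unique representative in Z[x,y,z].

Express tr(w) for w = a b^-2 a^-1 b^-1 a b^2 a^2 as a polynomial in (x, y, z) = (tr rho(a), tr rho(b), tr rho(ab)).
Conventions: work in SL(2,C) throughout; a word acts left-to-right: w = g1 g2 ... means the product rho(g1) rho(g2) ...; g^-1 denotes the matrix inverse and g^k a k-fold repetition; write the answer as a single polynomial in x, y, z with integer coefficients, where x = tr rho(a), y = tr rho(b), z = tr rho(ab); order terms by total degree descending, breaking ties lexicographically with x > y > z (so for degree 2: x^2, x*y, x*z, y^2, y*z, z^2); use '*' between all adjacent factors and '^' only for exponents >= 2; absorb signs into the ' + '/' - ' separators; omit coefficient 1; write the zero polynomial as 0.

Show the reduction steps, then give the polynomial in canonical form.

x^3*y^3*z^2 - 2*x^4*y^2*z - x^2*y^4*z - x^2*y^2*z^3 + x^5*y + x^3*y^3 + x^3*y*z^2 - x*y^3*z^2 + 6*x^2*y^2*z + y^4*z + y^2*z^3 - 4*x^3*y - x*y^3 - x*y*z^2 - x^2*z - 4*y^2*z + 2*x*y + z

use: trace(a^2 b) = trace(a) trace(b a) - trace(b)   [square of a] = x*z - y
trace(a^2) = trace(a) trace(a) - trace(1)   [square of a] = x^2 - 2
trace(a b^2 a) = trace(b) trace(a^2 b) - trace(a^2)   [square of b] = x*y*z - x^2 - y^2 + 2
trace(a b^2) = trace(b) trace(a b) - trace(a)   [square of b] = y*z - x
trace(a^2 b^2 a) = trace(a) trace(a b^2 a) - trace(a b^2)   [square of a] = x^2*y*z - x^3 - x*y^2 - y*z + 3*x
trace(a b^2 a^3) = trace(a) trace(a^2 b^2 a) - trace(a^2 b^2)   [square of a] = x^3*y*z - x^4 - x^2*y^2 - 2*x*y*z + 4*x^2 + y^2 - 2
use: trace(a b a b) = trace(a b) trace(a b) - trace(1)   [split at a repeated a] = z^2 - 2
apply: trace(b a b^2 a) = trace(b) trace(a b a b) - trace(a b a)   [square of b] = y*z^2 - x*z - y
trace(b a b^2) = trace(b) trace(b a b) - trace(b a)   [square of b] = y^2*z - x*y - z
trace(a b a b^2 a) = trace(a) trace(b a b^2 a) - trace(b a b^2)   [square of a] = x*y*z^2 - x^2*z - y^2*z + z
trace(a b^2 a^3 b) = trace(a) trace(a b a b^2 a) - trace(a b a b^2)   [square of a] = x^2*y*z^2 - x^3*z - x*y^2*z - y*z^2 + 2*x*z + y
apply: trace(a b^2 a^3 b^-1) = trace(a b^2 a^3) trace(b) - trace(a b^2 a^3 b)   [inverse elimination on b] = x^3*y^2*z - x^4*y - x^2*y^3 - x^2*y*z^2 + x^3*z - x*y^2*z + 4*x^2*y + y^3 + y*z^2 - 2*x*z - 3*y
apply: trace(a b^2 a^3 b^-2) = trace(a b^2 a^3 b^-1) trace(b) - trace(a b^2 a^3)   [inverse elimination on b] = x^3*y^3*z - x^4*y^2 - x^2*y^4 - x^2*y^2*z^2 - x*y^3*z + x^4 + 5*x^2*y^2 + y^4 + y^2*z^2 - 4*x^2 - 4*y^2 + 2
apply: trace(b^-1 a b^2 a^3 b^-2) = trace(a b^2 a^3 b^-2) trace(b) - trace(a b^2 a^3 b^-1)   [inverse elimination on b] = x^3*y^4*z - x^4*y^3 - x^2*y^5 - x^2*y^3*z^2 - x^3*y^2*z - x*y^4*z + 2*x^4*y + 6*x^2*y^3 + x^2*y*z^2 + y^5 + y^3*z^2 - x^3*z + x*y^2*z - 8*x^2*y - 5*y^3 - y*z^2 + 2*x*z + 5*y
trace(a b^2 a^4) = trace(a) trace(a^2 b^2 a^2) - trace(a^2 b^2 a)   [square of a] = x^4*y*z - x^5 - x^3*y^2 - 3*x^2*y*z + 5*x^3 + 2*x*y^2 + y*z - 5*x
use: trace(a b^2 a^4 b) = trace(a) trace(b a b^2 a^3) - trace(b a b^2 a^2)   [square of a] = x^3*y*z^2 - x^4*z - x^2*y^2*z - 2*x*y*z^2 + 3*x^2*z + y^2*z + x*y - z
trace(a b^-1 a b^2 a^3) = trace(a b^2 a^4) trace(b) - trace(a b^2 a^4 b)   [inverse elimination on b] = x^4*y^2*z - x^5*y - x^3*y^3 - x^3*y*z^2 + x^4*z - 2*x^2*y^2*z + 5*x^3*y + 2*x*y^3 + 2*x*y*z^2 - 3*x^2*z - 6*x*y + z
use: trace(b^3 a^2) = trace(b) trace(b a^2 b) - trace(b a^2)   [square of b] = x*y^2*z - x^2*y - y^3 - x*z + 3*y
trace(b^2 a^3 b) = trace(a) trace(b^3 a^2) - trace(b^3 a)   [square of a] = x^2*y^2*z - x^3*y - x*y^3 - x^2*z - y^2*z + 4*x*y + z
trace(a b^2 a^3 b a) = trace(a) trace(b^2 a^3 b a) - trace(b^2 a^3 b)   [square of a] = x^3*y*z^2 - x^4*z - 2*x^2*y^2*z + x^3*y + x*y^3 - x*y*z^2 + 3*x^2*z + y^2*z - 3*x*y - z
apply: trace(b a b a b a) = trace(b a) trace(b a b a) - trace(b^-1 a^-1)   [split at a repeated b] = z^3 - 3*z
use: trace(b a b a b a^2) = trace(a) trace(b a b a b a) - trace(b a b a b)   [square of a] = x*z^3 - y*z^2 - 2*x*z + y
trace(a^3 b a b a b) = trace(a) trace(b a b a b a^2) - trace(b a b a b a)   [square of a] = x^2*z^3 - x*y*z^2 - 2*x^2*z - z^3 + x*y + 3*z
trace(a b a b a) = trace(a) trace(b a b a) - trace(b a b)   [square of a] = x*z^2 - y*z - x
trace(a^2 b a b a) = trace(a) trace(a b a b a) - trace(a b a b)   [square of a] = x^2*z^2 - x*y*z - x^2 - z^2 + 2
use: trace(a^3 b a b a) = trace(a) trace(a^2 b a b a) - trace(a^2 b a b)   [square of a] = x^3*z^2 - x^2*y*z - x^3 - 2*x*z^2 + y*z + 3*x
apply: trace(a b^2 a^3 b a b) = trace(b) trace(a^3 b a b a b) - trace(a^3 b a b a)   [square of b] = x^2*y*z^3 - x^3*z^2 - x*y^2*z^2 - x^2*y*z - y*z^3 + x^3 + x*y^2 + 2*x*z^2 + 2*y*z - 3*x
trace(a b^-1 a b^2 a^3 b) = trace(a b^2 a^3 b a) trace(b) - trace(a b^2 a^3 b a b)   [inverse elimination on b] = x^3*y^2*z^2 - x^4*y*z - 2*x^2*y^3*z - x^2*y*z^3 + x^3*y^2 + x^3*z^2 + x*y^4 + 4*x^2*y*z + y^3*z + y*z^3 - x^3 - 4*x*y^2 - 2*x*z^2 - 3*y*z + 3*x
use: trace(b^-1 a b^-1 a b^2 a^3) = trace(a b^-1 a b^2 a^3) trace(b) - trace(a b^-1 a b^2 a^3 b)   [inverse elimination on b] = x^4*y^3*z - x^5*y^2 - x^3*y^4 - 2*x^3*y^2*z^2 + 2*x^4*y*z + x^2*y*z^3 + 4*x^3*y^2 - x^3*z^2 + x*y^4 + 2*x*y^2*z^2 - 7*x^2*y*z - y^3*z - y*z^3 + x^3 - 2*x*y^2 + 2*x*z^2 + 4*y*z - 3*x
trace(b^-1 a b^2 a^3 b^-2 a) = trace(b^-1 a b^-1 a b^2 a^3) trace(b) - trace(b^-1 a b^-1 a b^2 a^3 b)   [inverse elimination on b] = x^4*y^4*z - x^5*y^3 - x^3*y^5 - 2*x^3*y^3*z^2 + x^4*y^2*z + x^2*y^2*z^3 + x^5*y + 5*x^3*y^3 + x*y^5 + 2*x*y^3*z^2 - x^4*z - 5*x^2*y^2*z - y^4*z - y^2*z^3 - 4*x^3*y - 4*x*y^3 + 3*x^2*z + 4*y^2*z + 3*x*y - z
apply: trace(a b^-2 a^-1 b^-1 a b^2 a^2) = trace(b^-1 a b^2 a^3 b^-2) trace(a) - trace(b^-1 a b^2 a^3 b^-2 a)   [inverse elimination on a] = x^3*y^3*z^2 - 2*x^4*y^2*z - x^2*y^4*z - x^2*y^2*z^3 + x^5*y + x^3*y^3 + x^3*y*z^2 - x*y^3*z^2 + 6*x^2*y^2*z + y^4*z + y^2*z^3 - 4*x^3*y - x*y^3 - x*y*z^2 - x^2*z - 4*y^2*z + 2*x*y + z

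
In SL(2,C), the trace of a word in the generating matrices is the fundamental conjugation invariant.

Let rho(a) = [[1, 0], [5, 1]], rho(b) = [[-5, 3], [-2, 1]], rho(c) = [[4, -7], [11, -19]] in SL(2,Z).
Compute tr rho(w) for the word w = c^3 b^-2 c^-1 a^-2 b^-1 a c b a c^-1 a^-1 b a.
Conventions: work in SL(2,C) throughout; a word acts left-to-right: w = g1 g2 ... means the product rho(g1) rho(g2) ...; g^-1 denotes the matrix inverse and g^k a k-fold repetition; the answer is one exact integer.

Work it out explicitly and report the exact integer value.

100356648740

rho(c) = [[4, -7], [11, -19]]
... * rho(c) = [[4, -7], [11, -19]]  ->  [[-61, 105], [-165, 284]]
... * rho(c) = [[4, -7], [11, -19]]  ->  [[911, -1568], [2464, -4241]]
... * rho(b^-1) = [[1, -3], [2, -5]]  ->  [[-2225, 5107], [-6018, 13813]]
... * rho(b^-1) = [[1, -3], [2, -5]]  ->  [[7989, -18860], [21608, -51011]]
... * rho(c^-1) = [[-19, 7], [-11, 4]]  ->  [[55669, -19517], [150569, -52788]]
... * rho(a^-1) = [[1, 0], [-5, 1]]  ->  [[153254, -19517], [414509, -52788]]
... * rho(a^-1) = [[1, 0], [-5, 1]]  ->  [[250839, -19517], [678449, -52788]]
... * rho(b^-1) = [[1, -3], [2, -5]]  ->  [[211805, -654932], [572873, -1771407]]
... * rho(a) = [[1, 0], [5, 1]]  ->  [[-3062855, -654932], [-8284162, -1771407]]
... * rho(c) = [[4, -7], [11, -19]]  ->  [[-19455672, 33883693], [-52622125, 91645867]]
... * rho(b) = [[-5, 3], [-2, 1]]  ->  [[29510974, -24483323], [79818891, -66220508]]
... * rho(a) = [[1, 0], [5, 1]]  ->  [[-92905641, -24483323], [-251283649, -66220508]]
... * rho(c^-1) = [[-19, 7], [-11, 4]]  ->  [[2034523732, -748272779], [5502814919, -2023867575]]
... * rho(a^-1) = [[1, 0], [-5, 1]]  ->  [[5775887627, -748272779], [15622152794, -2023867575]]
... * rho(b) = [[-5, 3], [-2, 1]]  ->  [[-27382892577, 16579390102], [-74063028820, 44842590807]]
... * rho(a) = [[1, 0], [5, 1]]  ->  [[55514057933, 16579390102], [150149925215, 44842590807]]
tr = 55514057933 + 44842590807 = 100356648740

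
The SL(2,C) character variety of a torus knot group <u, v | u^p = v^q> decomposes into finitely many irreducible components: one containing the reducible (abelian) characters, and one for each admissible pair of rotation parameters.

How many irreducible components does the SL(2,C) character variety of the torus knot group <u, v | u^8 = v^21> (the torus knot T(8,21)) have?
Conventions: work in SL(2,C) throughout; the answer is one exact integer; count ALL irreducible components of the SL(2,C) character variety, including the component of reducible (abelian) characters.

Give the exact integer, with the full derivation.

In the torus knot group T(8,21), u^8 = v^21 is central, so an irreducible representation sends it to +I or -I (Schur).
This locks tr(u) to 2*cos(pi*alpha/8), alpha in 1..7, and tr(v) to 2*cos(pi*beta/21), beta in 1..20, on each component of irreducible characters.
Consistency of u^8 = (-1)^alpha I with v^21 = (-1)^beta I forces alpha = beta (mod 2).
Enumerate parity-matched pairs: 4*10 odd-odd plus 3*10 even-even gives 70.
components with irreducible characters: 70; plus the single component of reducible (abelian) characters: total 71.

71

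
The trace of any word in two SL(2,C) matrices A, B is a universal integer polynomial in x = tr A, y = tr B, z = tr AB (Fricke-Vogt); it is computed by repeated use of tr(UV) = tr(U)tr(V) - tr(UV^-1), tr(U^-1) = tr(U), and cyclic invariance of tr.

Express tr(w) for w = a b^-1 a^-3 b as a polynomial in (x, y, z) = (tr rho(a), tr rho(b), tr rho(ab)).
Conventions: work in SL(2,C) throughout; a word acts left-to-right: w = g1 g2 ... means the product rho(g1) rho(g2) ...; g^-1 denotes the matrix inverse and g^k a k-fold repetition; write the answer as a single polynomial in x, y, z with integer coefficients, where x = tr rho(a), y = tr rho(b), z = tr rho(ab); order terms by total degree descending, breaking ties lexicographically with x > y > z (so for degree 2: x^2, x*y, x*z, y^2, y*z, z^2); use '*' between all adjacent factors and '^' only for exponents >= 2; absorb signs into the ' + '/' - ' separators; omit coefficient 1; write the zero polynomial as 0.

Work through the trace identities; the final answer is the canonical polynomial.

tr(a^-1 b) = tr(b) tr(a) - tr(b a)  (eliminate a^-1) = x*y - z
reduce: tr(a^-2 b) = tr(a^-1 b) tr(a) - tr(a^-1 b a)  (eliminate a^-1) = x^2*y - x*z - y
tr(b a b) = tr(b) tr(a b) - tr(a)  (reduce the b square) = y*z - x
tr(b a b a) = tr(b a) tr(b a) - tr(1)  (split on b) = z^2 - 2
tr(a^-1 b a b) = tr(b a b) tr(a) - tr(b a b a)  (eliminate a^-1) = x*y*z - x^2 - z^2 + 2
tr(a^-1 b a b a^-1) = tr(a^-1 b a b) tr(a) - tr(a^-1 b a b a)  (eliminate a^-1) = x^2*y*z - x^3 - x*z^2 - y*z + 3*x
tr(a^-3 b a b) = tr(a^-1 b a b a^-1) tr(a) - tr(a^-1 b a b)  (eliminate a^-1) = x^3*y*z - x^4 - x^2*z^2 - 2*x*y*z + 4*x^2 + z^2 - 2
tr(a b^-1 a^-3 b) = tr(a^-3 b a) tr(b) - tr(a^-3 b a b)  (eliminate b^-1) = -x^3*y*z + x^4 + x^2*y^2 + x^2*z^2 + x*y*z - 4*x^2 - y^2 - z^2 + 2

-x^3*y*z + x^4 + x^2*y^2 + x^2*z^2 + x*y*z - 4*x^2 - y^2 - z^2 + 2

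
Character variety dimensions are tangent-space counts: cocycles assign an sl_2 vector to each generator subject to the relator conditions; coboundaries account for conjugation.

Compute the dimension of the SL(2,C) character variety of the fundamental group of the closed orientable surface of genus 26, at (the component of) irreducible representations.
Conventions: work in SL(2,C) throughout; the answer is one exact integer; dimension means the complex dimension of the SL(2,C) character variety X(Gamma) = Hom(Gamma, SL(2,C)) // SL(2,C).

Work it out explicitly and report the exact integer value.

Gamma = pi_1(Sigma_26) = < a_1, b_1, ..., a_26, b_26 | prod [a_i, b_i] > has 2g = 52 generators and 1 relator.
A cocycle assigns one sl_2 vector per generator subject to the relator condition d_2(z) = 0: dim of the unconstrained space is 3*2g = 156.
d_2 is surjective at irreducible rho (its cokernel H^2 is dual to H^0 = 0), so dim Z^1 = 156 - 3 = 153.
dim B^1 = 3 (coboundaries, injective at irreducible rho).
Hence dim X = 153 - 3 = 150.

150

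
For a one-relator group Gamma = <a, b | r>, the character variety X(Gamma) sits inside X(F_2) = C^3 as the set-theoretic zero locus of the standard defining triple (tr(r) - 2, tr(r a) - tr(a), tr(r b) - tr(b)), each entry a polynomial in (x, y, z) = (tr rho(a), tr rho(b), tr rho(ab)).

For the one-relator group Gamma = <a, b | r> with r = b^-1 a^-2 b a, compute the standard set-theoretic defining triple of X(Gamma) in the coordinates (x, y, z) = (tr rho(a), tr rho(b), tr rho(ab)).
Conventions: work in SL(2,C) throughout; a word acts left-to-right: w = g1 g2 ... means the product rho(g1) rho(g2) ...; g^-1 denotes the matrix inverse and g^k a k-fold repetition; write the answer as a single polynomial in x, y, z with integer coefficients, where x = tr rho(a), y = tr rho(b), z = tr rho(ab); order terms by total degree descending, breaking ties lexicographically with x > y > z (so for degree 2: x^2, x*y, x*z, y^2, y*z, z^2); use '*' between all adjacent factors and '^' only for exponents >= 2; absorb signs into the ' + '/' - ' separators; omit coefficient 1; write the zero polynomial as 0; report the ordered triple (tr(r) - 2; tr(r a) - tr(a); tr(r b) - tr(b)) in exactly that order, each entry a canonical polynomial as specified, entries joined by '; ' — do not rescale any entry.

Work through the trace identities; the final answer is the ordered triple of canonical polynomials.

-x^2*y*z + x^3 + x*y^2 + x*z^2 - 3*x - 2; -x^3*y*z + x^4 + x^2*y^2 + x^2*z^2 - 4*x^2 - x + 2; x*y - y - z

trace(b a b) = trace(b) trace(a b) - trace(a)   [square of b] = y*z - x
reduce: trace(b a b a) = trace(a b) trace(a b) - trace(1)   [split at a repeated a] = z^2 - 2
reduce: trace(a^-1 b a b) = trace(b a b) trace(a) - trace(b a b a)   [inverse elimination on a] = x*y*z - x^2 - z^2 + 2
reduce: trace(b a b^-1 a^-1) = trace(a^-1 b a) trace(b) - trace(a^-1 b a b)   [inverse elimination on b] = -x*y*z + x^2 + y^2 + z^2 - 2
trace(b^-1 a^-2 b a) = trace(b a b^-1 a^-1) trace(a) - trace(b a b^-1)   [inverse elimination on a] = -x^2*y*z + x^3 + x*y^2 + x*z^2 - 3*x
trace(b^2) = trace(b) trace(b) - trace(1) = y^2 - 2
reduce: trace(b a^2 b) = trace(a) trace(b^2 a) - trace(b^2) = x*y*z - x^2 - y^2 + 2
so trace(b a^2 b a) = trace(a) trace(b a b a) - trace(b a b) = x*z^2 - y*z - x
trace(a^-1 b a^2 b) = trace(b a^2 b) trace(a) - trace(b a^2 b a) = x^2*y*z - x^3 - x*y^2 - x*z^2 + y*z + 3*x
so trace(a^-2 b a^2 b) = trace(a^-1 b a^2 b) trace(a) - trace(a^-1 b a^2 b a) = x^3*y*z - x^4 - x^2*y^2 - x^2*z^2 + 4*x^2 + y^2 - 2
reduce: trace(b^-1 a^-2 b a^2) = trace(a^-2 b a^2) trace(b) - trace(a^-2 b a^2 b) = -x^3*y*z + x^4 + x^2*y^2 + x^2*z^2 - 4*x^2 + 2
reduce: trace(a^-1 b) = trace(b) trace(a) - trace(b a) = x*y - z
assemble the triple (trace(r) - 2; trace(r a) - x; trace(r b) - y)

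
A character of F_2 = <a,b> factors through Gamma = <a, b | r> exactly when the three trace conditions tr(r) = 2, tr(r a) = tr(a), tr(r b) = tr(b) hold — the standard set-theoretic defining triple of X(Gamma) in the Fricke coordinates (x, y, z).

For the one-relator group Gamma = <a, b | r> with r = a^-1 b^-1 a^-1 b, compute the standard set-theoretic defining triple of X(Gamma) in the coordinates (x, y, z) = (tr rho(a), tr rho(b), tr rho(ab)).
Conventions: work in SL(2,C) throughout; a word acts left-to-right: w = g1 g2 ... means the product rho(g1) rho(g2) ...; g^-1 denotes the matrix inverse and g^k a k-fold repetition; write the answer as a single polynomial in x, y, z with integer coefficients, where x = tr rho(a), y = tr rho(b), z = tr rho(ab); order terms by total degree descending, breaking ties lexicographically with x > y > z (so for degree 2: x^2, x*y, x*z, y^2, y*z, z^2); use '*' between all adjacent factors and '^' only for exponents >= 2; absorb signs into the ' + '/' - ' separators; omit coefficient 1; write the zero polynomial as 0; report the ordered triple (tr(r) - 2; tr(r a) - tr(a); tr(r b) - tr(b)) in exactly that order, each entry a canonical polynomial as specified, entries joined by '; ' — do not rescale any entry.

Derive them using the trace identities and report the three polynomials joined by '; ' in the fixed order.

x*y*z - y^2 - z^2; 0; x*y^2*z - y^3 - y*z^2 - x*z + 2*y

tr(a^-1) = tr(a) = x
reduce: tr(b a b) = tr(b) tr(a b) - tr(a)  (reduce the b square) = y*z - x
tr(b a b a) = tr(a b) tr(a b) - tr(1)  (split on a) = z^2 - 2
reduce: tr(a^-1 b a b) = tr(b a b) tr(a) - tr(b a b a)  (eliminate a^-1) = x*y*z - x^2 - z^2 + 2
tr(b^-1 a^-1 b a) = tr(a^-1 b a) tr(b) - tr(a^-1 b a b)  (eliminate b^-1) = -x*y*z + x^2 + y^2 + z^2 - 2
reduce: tr(a^-1 b^-1 a^-1 b) = tr(b^-1 a^-1 b) tr(a) - tr(b^-1 a^-1 b a)  (eliminate a^-1) = x*y*z - y^2 - z^2 + 2
tr(b^2) = tr(b) tr(b) - tr(1) = y^2 - 2
so tr(b^2 a^-1) = tr(b^2) tr(a) - tr(b^2 a) = x*y^2 - y*z - x
tr(a^-1 b^2 a^-1) = tr(b^2 a^-1) tr(a) - tr(b^2) = x^2*y^2 - x*y*z - x^2 - y^2 + 2
tr(b^3) = tr(b) tr(b^2) - tr(b) = y^3 - 3*y
so tr(b^3 a) = tr(b) tr(b a b) - tr(b a) = y^2*z - x*y - z
reduce: tr(b a^-1 b^2) = tr(b^3) tr(a) - tr(b^3 a) = x*y^3 - y^2*z - 2*x*y + z
so tr(a b a) = tr(a) tr(b a) - tr(b) = x*z - y
so tr(b^2 a b a) = tr(b) tr(a b a b) - tr(a b a) = y*z^2 - x*z - y
tr(b a^-1 b^2 a) = tr(b^2 a b) tr(a) - tr(b^2 a b a) = x*y^2*z - x^2*y - y*z^2 + y
reduce: tr(a^-1 b^2 a^-1 b) = tr(b a^-1 b^2) tr(a) - tr(b a^-1 b^2 a) = x^2*y^3 - 2*x*y^2*z - x^2*y + y*z^2 + x*z - y
reduce: tr(a^-1 b^-1 a^-1 b^2) = tr(a^-1 b^2 a^-1) tr(b) - tr(a^-1 b^2 a^-1 b) = x*y^2*z - y^3 - y*z^2 - x*z + 3*y
assemble the triple (tr(r) - 2; tr(r a) - x; tr(r b) - y)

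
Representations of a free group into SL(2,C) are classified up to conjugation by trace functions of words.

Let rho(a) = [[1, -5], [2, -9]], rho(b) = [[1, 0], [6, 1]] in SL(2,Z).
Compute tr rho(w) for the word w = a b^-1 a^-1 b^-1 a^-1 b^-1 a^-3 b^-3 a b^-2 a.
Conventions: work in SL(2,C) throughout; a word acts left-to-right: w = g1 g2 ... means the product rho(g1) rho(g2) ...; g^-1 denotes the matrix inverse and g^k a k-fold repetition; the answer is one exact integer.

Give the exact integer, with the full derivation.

rho(a) = [[1, -5], [2, -9]]
... * rho(b^-1) = [[1, 0], [-6, 1]]  ->  [[31, -5], [56, -9]]
... * rho(a^-1) = [[-9, 5], [-2, 1]]  ->  [[-269, 150], [-486, 271]]
... * rho(b^-1) = [[1, 0], [-6, 1]]  ->  [[-1169, 150], [-2112, 271]]
... * rho(a^-1) = [[-9, 5], [-2, 1]]  ->  [[10221, -5695], [18466, -10289]]
... * rho(b^-1) = [[1, 0], [-6, 1]]  ->  [[44391, -5695], [80200, -10289]]
... * rho(a^-1) = [[-9, 5], [-2, 1]]  ->  [[-388129, 216260], [-701222, 390711]]
... * rho(a^-1) = [[-9, 5], [-2, 1]]  ->  [[3060641, -1724385], [5529576, -3115399]]
... * rho(a^-1) = [[-9, 5], [-2, 1]]  ->  [[-24096999, 13578820], [-43535386, 24532481]]
... * rho(b^-1) = [[1, 0], [-6, 1]]  ->  [[-105569919, 13578820], [-190730272, 24532481]]
... * rho(b^-1) = [[1, 0], [-6, 1]]  ->  [[-187042839, 13578820], [-337925158, 24532481]]
... * rho(b^-1) = [[1, 0], [-6, 1]]  ->  [[-268515759, 13578820], [-485120044, 24532481]]
... * rho(a) = [[1, -5], [2, -9]]  ->  [[-241358119, 1220369415], [-436055082, 2204807891]]
... * rho(b^-1) = [[1, 0], [-6, 1]]  ->  [[-7563574609, 1220369415], [-13664902428, 2204807891]]
... * rho(b^-1) = [[1, 0], [-6, 1]]  ->  [[-14885791099, 1220369415], [-26893749774, 2204807891]]
... * rho(a) = [[1, -5], [2, -9]]  ->  [[-12445052269, 63445630760], [-22484133992, 114625477851]]
tr = -12445052269 + 114625477851 = 102180425582

102180425582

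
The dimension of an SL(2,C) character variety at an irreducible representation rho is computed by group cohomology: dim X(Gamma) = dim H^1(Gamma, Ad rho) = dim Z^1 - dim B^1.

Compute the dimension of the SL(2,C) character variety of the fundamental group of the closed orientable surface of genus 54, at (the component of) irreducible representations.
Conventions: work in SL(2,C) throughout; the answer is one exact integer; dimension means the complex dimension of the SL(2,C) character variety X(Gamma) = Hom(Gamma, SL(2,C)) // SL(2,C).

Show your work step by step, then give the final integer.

318

pi_1 of the closed genus-54 surface has 108 generators bound by the single product-of-commutators relator.
Before the relator condition, cocycle space has dim 3*108 = 324.
d_2 is surjective at irreducible rho (its cokernel H^2 is dual to H^0 = 0), so dim Z^1 = 324 - 3 = 321.
dim B^1 = 3 (coboundaries, injective at irreducible rho).
dim H^1 = 321 - 3 = 318 = dim X.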